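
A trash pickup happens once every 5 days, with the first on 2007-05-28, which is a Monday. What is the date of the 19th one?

2007-08-26

The 19th occurrence is 18 intervals after the first: 18 × 5 = 90 days after 2007-05-28.
May has 31 days — 3 days to the end of May leaves 87.
June has 30 days (57 left).
July has 31 days (26 left).
26 days into August → 2007-08-26.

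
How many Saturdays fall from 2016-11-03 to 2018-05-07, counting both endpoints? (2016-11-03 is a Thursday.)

2016-11-03 is a Thursday; the first Saturday on or after it is 2016-11-05 (2 days later).
From 2016-11-05 to 2018-05-07: 56 + 365 + 127 = 548 days (rest of 2016, 2017, to 2018-05-07 in 2018).
548 ÷ 7 = 78 full weeks with remainder 2, so 78 more Saturdays after the first → 79.

79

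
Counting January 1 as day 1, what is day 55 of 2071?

2071-02-24

January has 31 days (55 − 31 = 24 remain).
24 into February → February 24.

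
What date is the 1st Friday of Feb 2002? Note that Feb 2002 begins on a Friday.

Feb 2002 begins on a Friday, so the first Friday is Feb 1.

Feb 1, 2002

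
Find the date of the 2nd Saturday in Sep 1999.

Sep 11, 1999

Sep 1999 begins on a Wednesday, so the first Saturday is Sep 4 (3 days later).
The 2nd Saturday is 1 weeks later: 4 + 7 = 11.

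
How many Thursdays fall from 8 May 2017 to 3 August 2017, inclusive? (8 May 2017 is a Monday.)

13

8 May 2017 is a Monday; the first Thursday on or after it is 11 May 2017 (3 days later).
From 11 May 2017 to 3 August 2017: 20 + 30 + 31 + 3 = 84 days (rest of May, June, July, August).
84 ÷ 7 = 12 full weeks with remainder 0, so 12 more Thursdays after the first → 13.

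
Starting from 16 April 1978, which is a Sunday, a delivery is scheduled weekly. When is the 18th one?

13 August 1978

The 18th occurrence is 17 intervals after the first: 17 × 7 = 119 days after 16 April 1978.
April has 30 days — 14 days to the end of April leaves 105.
May has 31 days (74 left).
June has 30 days (44 left).
July has 31 days (13 left).
13 days into August → 13 August 1978.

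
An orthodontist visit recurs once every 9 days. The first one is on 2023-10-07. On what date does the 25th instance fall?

The 25th occurrence is 24 intervals after the first: 24 × 9 = 216 days after 2023-10-07.
October has 31 days — 24 days to the end of October leaves 192.
November has 30 days (162 left).
December has 31 days (131 left).
January has 31 days (100 left).
February has 29 days (71 left).
March has 31 days (40 left).
April has 30 days (10 left).
10 days into May → 2024-05-10.

2024-05-10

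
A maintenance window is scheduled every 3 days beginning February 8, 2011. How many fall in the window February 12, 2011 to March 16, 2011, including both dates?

Occurrences land 3·i days after February 8, 2011 for i = 0, 1, 2, …
February 12, 2011 is 4 days after the start; 4 ÷ 3 = 1 remainder 1; since the remainder is 1, round up to i = 2. First occurrence in the window: #3 on February 14, 2011 (2×3 = 6 days in).
March 16, 2011 is 36 days after the start; 36 ÷ 3 = 12 remainder 0. Last occurrence in the window: #13 on March 16, 2011.
Occurrences #3 through #13: 11 in total.

11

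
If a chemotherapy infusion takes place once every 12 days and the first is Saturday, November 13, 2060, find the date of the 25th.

August 28, 2061

The 25th occurrence is 24 intervals after the first: 24 × 12 = 288 days after November 13, 2060.
November has 30 days — 17 days to the end of November leaves 271.
December has 31 days (240 left).
January has 31 days (209 left).
February has 28 days (181 left).
March has 31 days (150 left).
April has 30 days (120 left).
May has 31 days (89 left).
June has 30 days (59 left).
July has 31 days (28 left).
28 days into August → August 28, 2061.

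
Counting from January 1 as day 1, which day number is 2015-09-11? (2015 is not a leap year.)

254

Days in months before September: 31 + 28 + 31 + 30 + 31 + 30 + 31 + 31 = 243.
Plus 11 days into September → day 254.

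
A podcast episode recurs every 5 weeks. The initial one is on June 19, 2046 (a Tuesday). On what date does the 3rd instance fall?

August 28, 2046

The 3rd occurrence is 2 intervals after the first: 2 × 35 = 70 days after June 19, 2046.
June has 30 days — 11 days to the end of June leaves 59.
July has 31 days (28 left).
28 days into August → August 28, 2046.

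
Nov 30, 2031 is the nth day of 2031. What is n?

334

Days in months before Nov: 31 + 28 + 31 + 30 + 31 + 30 + 31 + 31 + 30 + 31 = 304.
Plus 30 days into Nov → day 334.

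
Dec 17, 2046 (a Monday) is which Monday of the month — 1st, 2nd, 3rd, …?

3rd

Day 17 falls in week ⌈17/7⌉ of the month.
Days 1–7 hold the 1st Monday, 8–14 the 2nd, 15–21 the 3rd, 22–28 the 4th, 29–31 the 5th.
17 is in the range for the 3rd.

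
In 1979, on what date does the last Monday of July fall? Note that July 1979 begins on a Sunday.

1979-07-30

July 1979 begins on a Sunday, so the first Monday is July 2 (1 day later).
July 1979 has 31 days. Adding weeks: 2, 9, 16, 23, 30 — the last one ≤ 31 is the 30th.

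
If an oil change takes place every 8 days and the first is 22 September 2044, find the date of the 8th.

The 8th occurrence is 7 intervals after the first: 7 × 8 = 56 days after 22 September 2044.
September has 30 days — 8 days to the end of September leaves 48.
October has 31 days (17 left).
17 days into November → 17 November 2044.

17 November 2044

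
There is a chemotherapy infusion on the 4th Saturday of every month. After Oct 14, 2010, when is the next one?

Oct 2010 starts on a Friday; its first Saturday is the 2nd, so the 4th Saturday is the 23rd — Oct 23, 2010.
Oct 23, 2010 is after Oct 14, 2010, so that is the next one.

Oct 23, 2010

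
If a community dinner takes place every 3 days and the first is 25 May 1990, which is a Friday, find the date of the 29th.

17 August 1990

The 29th occurrence is 28 intervals after the first: 28 × 3 = 84 days after 25 May 1990.
May has 31 days — 6 days to the end of May leaves 78.
June has 30 days (48 left).
July has 31 days (17 left).
17 days into August → 17 August 1990.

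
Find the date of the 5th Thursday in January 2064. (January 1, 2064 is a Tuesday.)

31 January 2064

January 2064 begins on a Tuesday, so the first Thursday is January 3 (2 days later).
The 5th Thursday is 4 weeks later: 3 + 28 = 31.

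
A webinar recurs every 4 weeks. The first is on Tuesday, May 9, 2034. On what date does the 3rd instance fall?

Jul 4, 2034

The 3rd occurrence is 2 intervals after the first: 2 × 28 = 56 days after May 9, 2034.
May has 31 days — 22 days to the end of May leaves 34.
Jun has 30 days (4 left).
4 days into Jul → Jul 4, 2034.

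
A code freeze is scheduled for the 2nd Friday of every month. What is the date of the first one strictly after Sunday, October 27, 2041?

October 2041 starts on a Tuesday; its first Friday is the 4th, so the 2nd Friday is the 11th — October 11, 2041.
That is not after October 27, 2041, so look at November 2041.
November 2041 starts on a Friday; its first Friday is the 1st, so the 2nd Friday is the 8th — November 8, 2041.

November 8, 2041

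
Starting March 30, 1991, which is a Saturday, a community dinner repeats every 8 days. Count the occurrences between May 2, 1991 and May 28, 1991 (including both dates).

3

Occurrences land 8·i days after March 30, 1991 for i = 0, 1, 2, …
May 2, 1991 is 33 days after the start; 33 ÷ 8 = 4 remainder 1; since the remainder is 1, round up to i = 5. First occurrence in the window: #6 on May 9, 1991 (5×8 = 40 days in).
May 28, 1991 is 59 days after the start; 59 ÷ 8 = 7 remainder 3. Last occurrence in the window: #8 on May 25, 1991.
Occurrences #6 through #8: 3 in total.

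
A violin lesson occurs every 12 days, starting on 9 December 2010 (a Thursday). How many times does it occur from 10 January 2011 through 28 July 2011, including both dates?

Occurrences land 12·i days after 9 December 2010 for i = 0, 1, 2, …
10 January 2011 is 32 days after the start; 32 ÷ 12 = 2 remainder 8; since the remainder is 8, round up to i = 3. First occurrence in the window: #4 on 14 January 2011 (3×12 = 36 days in).
28 July 2011 is 231 days after the start; 231 ÷ 12 = 19 remainder 3. Last occurrence in the window: #20 on 25 July 2011.
Occurrences #4 through #20: 17 in total.

17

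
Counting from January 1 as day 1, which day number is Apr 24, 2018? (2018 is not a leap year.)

114

Days in months before Apr: 31 + 28 + 31 = 90.
Plus 24 days into Apr → day 114.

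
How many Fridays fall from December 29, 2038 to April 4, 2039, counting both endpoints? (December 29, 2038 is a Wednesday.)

14

December 29, 2038 is a Wednesday; the first Friday on or after it is December 31, 2038 (2 days later).
From December 31, 2038 to April 4, 2039: 0 + 31 + 28 + 31 + 4 = 94 days (rest of December, January, February, March, April).
94 ÷ 7 = 13 full weeks with remainder 3, so 13 more Fridays after the first → 14.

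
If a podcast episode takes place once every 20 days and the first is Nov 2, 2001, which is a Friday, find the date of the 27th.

Apr 6, 2003

The 27th occurrence is 26 intervals after the first: 26 × 20 = 520 days after Nov 2, 2001.
Nov has 30 days — 28 days to the end of Nov leaves 492.
From end of Nov to end of 2001 is 31 days (461 left).
2002 has 365 days (96 left).
Jan has 31 days (65 left).
Feb has 28 days (37 left).
Mar has 31 days (6 left).
6 days into Apr → Apr 6, 2003.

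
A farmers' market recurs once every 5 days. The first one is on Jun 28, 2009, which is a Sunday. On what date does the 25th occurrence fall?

Oct 26, 2009

The 25th occurrence is 24 intervals after the first: 24 × 5 = 120 days after Jun 28, 2009.
Jun has 30 days — 2 days to the end of Jun leaves 118.
Jul has 31 days (87 left).
Aug has 31 days (56 left).
Sep has 30 days (26 left).
26 days into Oct → Oct 26, 2009.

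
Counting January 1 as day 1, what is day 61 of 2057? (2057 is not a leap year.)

2057-03-02

January has 31 days (61 − 31 = 30 remain).
February has 28 days (30 − 28 = 2 remain).
2 into March → March 2.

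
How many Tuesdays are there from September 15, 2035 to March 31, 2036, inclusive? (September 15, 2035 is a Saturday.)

28

September 15, 2035 is a Saturday; the first Tuesday on or after it is September 18, 2035 (3 days later).
From September 18, 2035 to March 31, 2036: 12 + 31 + 30 + 31 + 31 + 29 + 31 = 195 days (rest of September, October, November, December, January, February, March).
195 ÷ 7 = 27 full weeks with remainder 6, so 27 more Tuesdays after the first → 28.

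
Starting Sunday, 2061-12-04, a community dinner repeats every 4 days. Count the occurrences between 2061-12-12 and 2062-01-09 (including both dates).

Occurrences land 4·i days after 2061-12-04 for i = 0, 1, 2, …
2061-12-12 is 8 days after the start; 8 ÷ 4 = 2 remainder 0. First occurrence in the window: #3 on 2061-12-12 (2×4 = 8 days in).
2062-01-09 is 36 days after the start; 36 ÷ 4 = 9 remainder 0. Last occurrence in the window: #10 on 2062-01-09.
Occurrences #3 through #10: 8 in total.

8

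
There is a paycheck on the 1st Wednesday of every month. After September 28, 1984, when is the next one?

September 1984 starts on a Saturday, so its 1st Wednesday is September 5, 1984 (4 days in).
That is not after September 28, 1984, so look at October 1984.
October 1984 starts on a Monday, so its 1st Wednesday is October 3, 1984 (2 days in).

October 3, 1984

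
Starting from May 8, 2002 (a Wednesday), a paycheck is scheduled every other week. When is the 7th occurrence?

July 31, 2002

The 7th occurrence is 6 intervals after the first: 6 × 14 = 84 days after May 8, 2002.
May has 31 days — 23 days to the end of May leaves 61.
June has 30 days (31 left).
31 days into July → July 31, 2002.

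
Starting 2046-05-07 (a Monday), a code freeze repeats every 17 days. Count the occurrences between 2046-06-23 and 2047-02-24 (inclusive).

Occurrences land 17·i days after 2046-05-07 for i = 0, 1, 2, …
2046-06-23 is 47 days after the start; 47 ÷ 17 = 2 remainder 13; since the remainder is 13, round up to i = 3. First occurrence in the window: #4 on 2046-06-27 (3×17 = 51 days in).
2047-02-24 is 293 days after the start; 293 ÷ 17 = 17 remainder 4. Last occurrence in the window: #18 on 2047-02-20.
Occurrences #4 through #18: 15 in total.

15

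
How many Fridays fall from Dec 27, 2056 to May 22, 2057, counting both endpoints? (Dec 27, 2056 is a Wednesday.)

Dec 27, 2056 is a Wednesday; the first Friday on or after it is Dec 29, 2056 (2 days later).
From Dec 29, 2056 to May 22, 2057: 2 + 31 + 28 + 31 + 30 + 22 = 144 days (rest of Dec, Jan, Feb, Mar, Apr, May).
144 ÷ 7 = 20 full weeks with remainder 4, so 20 more Fridays after the first → 21.

21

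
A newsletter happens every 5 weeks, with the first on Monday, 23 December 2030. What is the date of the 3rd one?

3 March 2031

The 3rd occurrence is 2 intervals after the first: 2 × 35 = 70 days after 23 December 2030.
December has 31 days — 8 days to the end of December leaves 62.
January has 31 days (31 left).
February has 28 days (3 left).
3 days into March → 3 March 2031.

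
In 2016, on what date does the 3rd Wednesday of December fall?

December 2016 begins on a Thursday, so the first Wednesday is December 7 (6 days later).
The 3rd Wednesday is 2 weeks later: 7 + 14 = 21.

21 December 2016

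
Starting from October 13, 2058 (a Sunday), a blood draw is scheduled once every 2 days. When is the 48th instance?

The 48th occurrence is 47 intervals after the first: 47 × 2 = 94 days after October 13, 2058.
October has 31 days — 18 days to the end of October leaves 76.
November has 30 days (46 left).
December has 31 days (15 left).
15 days into January → January 15, 2059.

January 15, 2059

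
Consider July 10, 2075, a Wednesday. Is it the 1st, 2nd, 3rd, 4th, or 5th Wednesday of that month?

Day 10 falls in week ⌈10/7⌉ of the month.
Days 1–7 hold the 1st Wednesday, 8–14 the 2nd, 15–21 the 3rd, 22–28 the 4th, 29–31 the 5th.
10 is in the range for the 2nd.

2nd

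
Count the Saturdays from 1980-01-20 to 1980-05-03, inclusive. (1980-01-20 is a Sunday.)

15

1980-01-20 is a Sunday; the first Saturday on or after it is 1980-01-26 (6 days later).
From 1980-01-26 to 1980-05-03: 5 + 29 + 31 + 30 + 3 = 98 days (rest of January, February, March, April, May).
98 ÷ 7 = 14 full weeks with remainder 0, so 14 more Saturdays after the first → 15.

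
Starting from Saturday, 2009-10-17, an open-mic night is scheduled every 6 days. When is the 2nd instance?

The 2nd occurrence is 1 interval after the first: 1 × 6 = 6 days after 2009-10-17.
6 days later is 2009-10-23.

2009-10-23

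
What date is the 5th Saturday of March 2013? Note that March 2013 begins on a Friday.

30 March 2013

March 2013 begins on a Friday, so the first Saturday is March 2 (1 day later).
The 5th Saturday is 4 weeks later: 2 + 28 = 30.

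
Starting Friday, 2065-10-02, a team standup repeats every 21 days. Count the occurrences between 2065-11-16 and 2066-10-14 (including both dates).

15

Occurrences land 21·i days after 2065-10-02 for i = 0, 1, 2, …
2065-11-16 is 45 days after the start; 45 ÷ 21 = 2 remainder 3; since the remainder is 3, round up to i = 3. First occurrence in the window: #4 on 2065-12-04 (3×21 = 63 days in).
2066-10-14 is 377 days after the start; 377 ÷ 21 = 17 remainder 20. Last occurrence in the window: #18 on 2066-09-24.
Occurrences #4 through #18: 15 in total.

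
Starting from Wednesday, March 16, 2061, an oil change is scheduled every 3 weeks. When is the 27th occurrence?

September 13, 2062

The 27th occurrence is 26 intervals after the first: 26 × 21 = 546 days after March 16, 2061.
March has 31 days — 15 days to the end of March leaves 531.
From end of March to end of 2061 is 275 days (256 left).
January has 31 days (225 left).
February has 28 days (197 left).
March has 31 days (166 left).
April has 30 days (136 left).
May has 31 days (105 left).
June has 30 days (75 left).
July has 31 days (44 left).
August has 31 days (13 left).
13 days into September → September 13, 2062.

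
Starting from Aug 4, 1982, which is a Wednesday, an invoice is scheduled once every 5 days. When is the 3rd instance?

Aug 14, 1982

The 3rd occurrence is 2 intervals after the first: 2 × 5 = 10 days after Aug 4, 1982.
10 days later is Aug 14, 1982.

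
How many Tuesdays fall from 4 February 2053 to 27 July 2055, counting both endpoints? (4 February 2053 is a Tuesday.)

130

4 February 2053 is a Tuesday; the first Tuesday on or after it is 4 February 2053.
From 4 February 2053 to 27 July 2055: 330 + 365 + 208 = 903 days (rest of 2053, 2054, to 27 July 2055 in 2055).
903 ÷ 7 = 129 full weeks with remainder 0, so 129 more Tuesdays after the first → 130.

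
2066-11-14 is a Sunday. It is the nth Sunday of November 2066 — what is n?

2nd

Day 14 falls in week ⌈14/7⌉ of the month.
Days 1–7 hold the 1st Sunday, 8–14 the 2nd, 15–21 the 3rd, 22–28 the 4th, 29–31 the 5th.
14 is in the range for the 2nd.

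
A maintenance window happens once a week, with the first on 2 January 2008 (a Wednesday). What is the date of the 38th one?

17 September 2008

The 38th occurrence is 37 intervals after the first: 37 × 7 = 259 days after 2 January 2008.
January has 31 days — 29 days to the end of January leaves 230.
February has 29 days (201 left).
March has 31 days (170 left).
April has 30 days (140 left).
May has 31 days (109 left).
June has 30 days (79 left).
July has 31 days (48 left).
August has 31 days (17 left).
17 days into September → 17 September 2008.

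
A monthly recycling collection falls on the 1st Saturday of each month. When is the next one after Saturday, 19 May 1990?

2 June 1990

May 1990 starts on a Tuesday, so its 1st Saturday is 5 May 1990 (4 days in).
That is not after 19 May 1990, so look at June 1990.
June 1990 starts on a Friday, so its 1st Saturday is 2 June 1990 (1 day in).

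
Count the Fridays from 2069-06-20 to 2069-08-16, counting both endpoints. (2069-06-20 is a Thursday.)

9

2069-06-20 is a Thursday; the first Friday on or after it is 2069-06-21 (1 day later).
From 2069-06-21 to 2069-08-16: 9 + 31 + 16 = 56 days (rest of June, July, August).
56 ÷ 7 = 8 full weeks with remainder 0, so 8 more Fridays after the first → 9.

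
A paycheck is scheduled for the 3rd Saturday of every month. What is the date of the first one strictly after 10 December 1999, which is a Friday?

December 1999 starts on a Wednesday; its first Saturday is the 4th, so the 3rd Saturday is the 18th — 18 December 1999.
18 December 1999 is after 10 December 1999, so that is the next one.

18 December 1999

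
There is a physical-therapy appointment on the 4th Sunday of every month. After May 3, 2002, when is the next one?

May 2002 starts on a Wednesday; its first Sunday is the 5th, so the 4th Sunday is the 26th — May 26, 2002.
May 26, 2002 is after May 3, 2002, so that is the next one.

May 26, 2002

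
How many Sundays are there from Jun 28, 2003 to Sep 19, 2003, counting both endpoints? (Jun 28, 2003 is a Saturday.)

Jun 28, 2003 is a Saturday; the first Sunday on or after it is Jun 29, 2003 (1 day later).
From Jun 29, 2003 to Sep 19, 2003: 1 + 31 + 31 + 19 = 82 days (rest of Jun, Jul, Aug, Sep).
82 ÷ 7 = 11 full weeks with remainder 5, so 11 more Sundays after the first → 12.

12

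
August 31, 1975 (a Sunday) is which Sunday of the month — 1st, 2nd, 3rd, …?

Day 31 falls in week ⌈31/7⌉ of the month.
Days 1–7 hold the 1st Sunday, 8–14 the 2nd, 15–21 the 3rd, 22–28 the 4th, 29–31 the 5th.
31 is in the range for the 5th.

5th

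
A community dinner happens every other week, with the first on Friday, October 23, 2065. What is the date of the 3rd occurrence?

The 3rd occurrence is 2 intervals after the first: 2 × 14 = 28 days after October 23, 2065.
October has 31 days — 8 days to the end of October leaves 20.
20 days into November → November 20, 2065.

November 20, 2065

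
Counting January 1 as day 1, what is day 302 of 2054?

January has 31 days (302 − 31 = 271 remain).
February has 28 days (271 − 28 = 243 remain).
March has 31 days (243 − 31 = 212 remain).
April has 30 days (212 − 30 = 182 remain).
May has 31 days (182 − 31 = 151 remain).
June has 30 days (151 − 30 = 121 remain).
July has 31 days (121 − 31 = 90 remain).
August has 31 days (90 − 31 = 59 remain).
September has 30 days (59 − 30 = 29 remain).
29 into October → October 29.

October 29, 2054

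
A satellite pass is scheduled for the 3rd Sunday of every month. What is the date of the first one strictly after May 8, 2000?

May 2000 starts on a Monday; its first Sunday is the 7th, so the 3rd Sunday is the 21st — May 21, 2000.
May 21, 2000 is after May 8, 2000, so that is the next one.

May 21, 2000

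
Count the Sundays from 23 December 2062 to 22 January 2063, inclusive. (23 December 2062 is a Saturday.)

23 December 2062 is a Saturday; the first Sunday on or after it is 24 December 2062 (1 day later).
From 24 December 2062 to 22 January 2063: 7 + 22 = 29 days (rest of December, January).
29 ÷ 7 = 4 full weeks with remainder 1, so 4 more Sundays after the first → 5.

5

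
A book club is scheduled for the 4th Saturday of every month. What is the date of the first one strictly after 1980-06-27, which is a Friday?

1980-06-28

June 1980 starts on a Sunday; its first Saturday is the 7th, so the 4th Saturday is the 28th — 1980-06-28.
1980-06-28 is after 1980-06-27, so that is the next one.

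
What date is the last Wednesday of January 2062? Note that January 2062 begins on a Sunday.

January 2062 begins on a Sunday, so the first Wednesday is January 4 (3 days later).
January 2062 has 31 days. Adding weeks: 4, 11, 18, 25 — the last one ≤ 31 is the 25th.

2062-01-25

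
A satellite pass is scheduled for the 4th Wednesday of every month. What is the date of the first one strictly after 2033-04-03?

2033-04-27

April 2033 starts on a Friday; its first Wednesday is the 6th, so the 4th Wednesday is the 27th — 2033-04-27.
2033-04-27 is after 2033-04-03, so that is the next one.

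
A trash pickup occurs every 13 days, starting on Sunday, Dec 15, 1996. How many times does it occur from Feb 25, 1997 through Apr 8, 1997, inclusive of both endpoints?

3

Occurrences land 13·i days after Dec 15, 1996 for i = 0, 1, 2, …
Feb 25, 1997 is 72 days after the start; 72 ÷ 13 = 5 remainder 7; since the remainder is 7, round up to i = 6. First occurrence in the window: #7 on Mar 3, 1997 (6×13 = 78 days in).
Apr 8, 1997 is 114 days after the start; 114 ÷ 13 = 8 remainder 10. Last occurrence in the window: #9 on Mar 29, 1997.
Occurrences #7 through #9: 3 in total.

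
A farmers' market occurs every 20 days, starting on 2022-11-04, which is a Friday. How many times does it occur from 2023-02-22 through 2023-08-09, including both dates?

Occurrences land 20·i days after 2022-11-04 for i = 0, 1, 2, …
2023-02-22 is 110 days after the start; 110 ÷ 20 = 5 remainder 10; since the remainder is 10, round up to i = 6. First occurrence in the window: #7 on 2023-03-04 (6×20 = 120 days in).
2023-08-09 is 278 days after the start; 278 ÷ 20 = 13 remainder 18. Last occurrence in the window: #14 on 2023-07-22.
Occurrences #7 through #14: 8 in total.

8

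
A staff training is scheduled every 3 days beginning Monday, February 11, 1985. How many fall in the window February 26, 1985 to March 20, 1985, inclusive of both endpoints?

8

Occurrences land 3·i days after February 11, 1985 for i = 0, 1, 2, …
February 26, 1985 is 15 days after the start; 15 ÷ 3 = 5 remainder 0. First occurrence in the window: #6 on February 26, 1985 (5×3 = 15 days in).
March 20, 1985 is 37 days after the start; 37 ÷ 3 = 12 remainder 1. Last occurrence in the window: #13 on March 19, 1985.
Occurrences #6 through #13: 8 in total.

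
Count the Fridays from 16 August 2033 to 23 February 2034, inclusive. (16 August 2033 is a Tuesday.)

16 August 2033 is a Tuesday; the first Friday on or after it is 19 August 2033 (3 days later).
From 19 August 2033 to 23 February 2034: 12 + 30 + 31 + 30 + 31 + 31 + 23 = 188 days (rest of August, September, October, November, December, January, February).
188 ÷ 7 = 26 full weeks with remainder 6, so 26 more Fridays after the first → 27.

27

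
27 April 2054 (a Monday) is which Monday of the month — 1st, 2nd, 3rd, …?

4th

Day 27 falls in week ⌈27/7⌉ of the month.
Days 1–7 hold the 1st Monday, 8–14 the 2nd, 15–21 the 3rd, 22–28 the 4th, 29–31 the 5th.
27 is in the range for the 4th.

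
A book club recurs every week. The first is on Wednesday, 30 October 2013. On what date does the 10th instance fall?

The 10th occurrence is 9 intervals after the first: 9 × 7 = 63 days after 30 October 2013.
October has 31 days — 1 day to the end of October leaves 62.
November has 30 days (32 left).
December has 31 days (1 left).
1 day into January → 1 January 2014.

1 January 2014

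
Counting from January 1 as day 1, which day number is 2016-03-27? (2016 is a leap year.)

87

Days in months before March: 31 + 29 = 60.
Plus 27 days into March → day 87.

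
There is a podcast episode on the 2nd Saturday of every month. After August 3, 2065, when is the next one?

August 2065 starts on a Saturday; its first Saturday is the 1st, so the 2nd Saturday is the 8th — August 8, 2065.
August 8, 2065 is after August 3, 2065, so that is the next one.

August 8, 2065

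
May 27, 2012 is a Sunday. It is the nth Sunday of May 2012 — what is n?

4th

Day 27 falls in week ⌈27/7⌉ of the month.
Days 1–7 hold the 1st Sunday, 8–14 the 2nd, 15–21 the 3rd, 22–28 the 4th, 29–31 the 5th.
27 is in the range for the 4th.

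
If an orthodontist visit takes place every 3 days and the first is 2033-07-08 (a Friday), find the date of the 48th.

The 48th occurrence is 47 intervals after the first: 47 × 3 = 141 days after 2033-07-08.
July has 31 days — 23 days to the end of July leaves 118.
August has 31 days (87 left).
September has 30 days (57 left).
October has 31 days (26 left).
26 days into November → 2033-11-26.

2033-11-26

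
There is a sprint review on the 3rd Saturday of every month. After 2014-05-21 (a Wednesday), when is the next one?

2014-06-21

May 2014 starts on a Thursday; its first Saturday is the 3rd, so the 3rd Saturday is the 17th — 2014-05-17.
That is not after 2014-05-21, so look at June 2014.
June 2014 starts on a Sunday; its first Saturday is the 7th, so the 3rd Saturday is the 21st — 2014-06-21.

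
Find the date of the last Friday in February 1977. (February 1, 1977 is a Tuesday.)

February 1977 begins on a Tuesday, so the first Friday is February 4 (3 days later).
February 1977 has 28 days. Adding weeks: 4, 11, 18, 25 — the last one ≤ 28 is the 25th.

February 25, 1977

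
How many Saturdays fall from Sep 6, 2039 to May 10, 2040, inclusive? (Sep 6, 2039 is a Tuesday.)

35

Sep 6, 2039 is a Tuesday; the first Saturday on or after it is Sep 10, 2039 (4 days later).
From Sep 10, 2039 to May 10, 2040: 20 + 31 + 30 + 31 + 31 + 29 + 31 + 30 + 10 = 243 days (rest of Sep, Oct, Nov, Dec, Jan, Feb, Mar, Apr, May).
243 ÷ 7 = 34 full weeks with remainder 5, so 34 more Saturdays after the first → 35.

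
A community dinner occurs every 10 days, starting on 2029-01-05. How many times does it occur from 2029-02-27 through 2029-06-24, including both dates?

Occurrences land 10·i days after 2029-01-05 for i = 0, 1, 2, …
2029-02-27 is 53 days after the start; 53 ÷ 10 = 5 remainder 3; since the remainder is 3, round up to i = 6. First occurrence in the window: #7 on 2029-03-06 (6×10 = 60 days in).
2029-06-24 is 170 days after the start; 170 ÷ 10 = 17 remainder 0. Last occurrence in the window: #18 on 2029-06-24.
Occurrences #7 through #18: 12 in total.

12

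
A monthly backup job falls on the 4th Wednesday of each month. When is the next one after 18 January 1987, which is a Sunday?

January 1987 starts on a Thursday; its first Wednesday is the 7th, so the 4th Wednesday is the 28th — 28 January 1987.
28 January 1987 is after 18 January 1987, so that is the next one.

28 January 1987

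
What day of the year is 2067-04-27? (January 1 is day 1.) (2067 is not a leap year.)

117

Days in months before April: 31 + 28 + 31 = 90.
Plus 27 days into April → day 117.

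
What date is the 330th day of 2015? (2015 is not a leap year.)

2015-11-26

January has 31 days (330 − 31 = 299 remain).
February has 28 days (299 − 28 = 271 remain).
March has 31 days (271 − 31 = 240 remain).
April has 30 days (240 − 30 = 210 remain).
May has 31 days (210 − 31 = 179 remain).
June has 30 days (179 − 30 = 149 remain).
July has 31 days (149 − 31 = 118 remain).
August has 31 days (118 − 31 = 87 remain).
September has 30 days (87 − 30 = 57 remain).
October has 31 days (57 − 31 = 26 remain).
26 into November → November 26.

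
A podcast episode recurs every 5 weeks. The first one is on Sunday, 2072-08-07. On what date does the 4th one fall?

2072-11-20

The 4th occurrence is 3 intervals after the first: 3 × 35 = 105 days after 2072-08-07.
August has 31 days — 24 days to the end of August leaves 81.
September has 30 days (51 left).
October has 31 days (20 left).
20 days into November → 2072-11-20.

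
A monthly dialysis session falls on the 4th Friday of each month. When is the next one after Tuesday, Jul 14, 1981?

Jul 24, 1981

Jul 1981 starts on a Wednesday; its first Friday is the 3rd, so the 4th Friday is the 24th — Jul 24, 1981.
Jul 24, 1981 is after Jul 14, 1981, so that is the next one.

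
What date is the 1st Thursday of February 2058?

7 February 2058

February 2058 begins on a Friday, so the first Thursday is February 7 (6 days later).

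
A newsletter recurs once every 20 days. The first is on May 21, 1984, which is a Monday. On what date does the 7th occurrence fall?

The 7th occurrence is 6 intervals after the first: 6 × 20 = 120 days after May 21, 1984.
May has 31 days — 10 days to the end of May leaves 110.
Jun has 30 days (80 left).
Jul has 31 days (49 left).
Aug has 31 days (18 left).
18 days into Sep → Sep 18, 1984.

Sep 18, 1984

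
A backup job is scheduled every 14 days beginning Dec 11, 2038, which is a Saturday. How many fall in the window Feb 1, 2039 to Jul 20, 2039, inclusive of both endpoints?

12

Occurrences land 14·i days after Dec 11, 2038 for i = 0, 1, 2, …
Feb 1, 2039 is 52 days after the start; 52 ÷ 14 = 3 remainder 10; since the remainder is 10, round up to i = 4. First occurrence in the window: #5 on Feb 5, 2039 (4×14 = 56 days in).
Jul 20, 2039 is 221 days after the start; 221 ÷ 14 = 15 remainder 11. Last occurrence in the window: #16 on Jul 9, 2039.
Occurrences #5 through #16: 12 in total.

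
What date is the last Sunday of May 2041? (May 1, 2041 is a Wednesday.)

26 May 2041

May 2041 begins on a Wednesday, so the first Sunday is May 5 (4 days later).
May 2041 has 31 days. Adding weeks: 5, 12, 19, 26 — the last one ≤ 31 is the 26th.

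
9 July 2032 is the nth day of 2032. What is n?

Days in months before July: 31 + 29 + 31 + 30 + 31 + 30 = 182.
Plus 9 days into July → day 191.

191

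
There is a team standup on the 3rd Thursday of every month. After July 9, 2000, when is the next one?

July 20, 2000

July 2000 starts on a Saturday; its first Thursday is the 6th, so the 3rd Thursday is the 20th — July 20, 2000.
July 20, 2000 is after July 9, 2000, so that is the next one.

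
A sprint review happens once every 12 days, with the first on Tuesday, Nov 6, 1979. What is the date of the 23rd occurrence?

Jul 27, 1980

The 23rd occurrence is 22 intervals after the first: 22 × 12 = 264 days after Nov 6, 1979.
Nov has 30 days — 24 days to the end of Nov leaves 240.
Dec has 31 days (209 left).
Jan has 31 days (178 left).
Feb has 29 days (149 left).
Mar has 31 days (118 left).
Apr has 30 days (88 left).
May has 31 days (57 left).
Jun has 30 days (27 left).
27 days into Jul → Jul 27, 1980.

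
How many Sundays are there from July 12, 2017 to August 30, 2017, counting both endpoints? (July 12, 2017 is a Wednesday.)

7

July 12, 2017 is a Wednesday; the first Sunday on or after it is July 16, 2017 (4 days later).
From July 16, 2017 to August 30, 2017: 15 + 30 = 45 days (rest of July, August).
45 ÷ 7 = 6 full weeks with remainder 3, so 6 more Sundays after the first → 7.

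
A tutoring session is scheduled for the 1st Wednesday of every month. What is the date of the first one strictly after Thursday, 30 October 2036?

5 November 2036

October 2036 starts on a Wednesday, so its 1st Wednesday is 1 October 2036.
That is not after 30 October 2036, so look at November 2036.
November 2036 starts on a Saturday, so its 1st Wednesday is 5 November 2036 (4 days in).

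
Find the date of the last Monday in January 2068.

January 2068 begins on a Sunday, so the first Monday is January 2 (1 day later).
January 2068 has 31 days. Adding weeks: 2, 9, 16, 23, 30 — the last one ≤ 31 is the 30th.

January 30, 2068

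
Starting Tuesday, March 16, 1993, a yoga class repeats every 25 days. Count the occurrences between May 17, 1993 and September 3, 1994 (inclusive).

Occurrences land 25·i days after March 16, 1993 for i = 0, 1, 2, …
May 17, 1993 is 62 days after the start; 62 ÷ 25 = 2 remainder 12; since the remainder is 12, round up to i = 3. First occurrence in the window: #4 on May 30, 1993 (3×25 = 75 days in).
September 3, 1994 is 536 days after the start; 536 ÷ 25 = 21 remainder 11. Last occurrence in the window: #22 on August 23, 1994.
Occurrences #4 through #22: 19 in total.

19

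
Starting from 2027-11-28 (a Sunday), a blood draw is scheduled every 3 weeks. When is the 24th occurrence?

2029-03-25

The 24th occurrence is 23 intervals after the first: 23 × 21 = 483 days after 2027-11-28.
November has 30 days — 2 days to the end of November leaves 481.
From end of November to end of 2027 is 31 days (450 left).
2028 has 366 days (84 left).
January has 31 days (53 left).
February has 28 days (25 left).
25 days into March → 2029-03-25.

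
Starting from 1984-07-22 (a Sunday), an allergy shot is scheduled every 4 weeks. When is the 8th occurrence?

The 8th occurrence is 7 intervals after the first: 7 × 28 = 196 days after 1984-07-22.
July has 31 days — 9 days to the end of July leaves 187.
August has 31 days (156 left).
September has 30 days (126 left).
October has 31 days (95 left).
November has 30 days (65 left).
December has 31 days (34 left).
January has 31 days (3 left).
3 days into February → 1985-02-03.

1985-02-03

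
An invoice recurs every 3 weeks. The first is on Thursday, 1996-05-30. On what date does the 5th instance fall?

The 5th occurrence is 4 intervals after the first: 4 × 21 = 84 days after 1996-05-30.
May has 31 days — 1 day to the end of May leaves 83.
June has 30 days (53 left).
July has 31 days (22 left).
22 days into August → 1996-08-22.

1996-08-22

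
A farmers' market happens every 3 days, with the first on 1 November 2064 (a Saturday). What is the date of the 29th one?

The 29th occurrence is 28 intervals after the first: 28 × 3 = 84 days after 1 November 2064.
November has 30 days — 29 days to the end of November leaves 55.
December has 31 days (24 left).
24 days into January → 24 January 2065.

24 January 2065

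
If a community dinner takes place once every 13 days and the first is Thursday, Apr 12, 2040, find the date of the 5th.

The 5th occurrence is 4 intervals after the first: 4 × 13 = 52 days after Apr 12, 2040.
Apr has 30 days — 18 days to the end of Apr leaves 34.
May has 31 days (3 left).
3 days into Jun → Jun 3, 2040.

Jun 3, 2040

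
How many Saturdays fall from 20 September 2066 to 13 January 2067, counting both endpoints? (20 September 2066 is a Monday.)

16

20 September 2066 is a Monday; the first Saturday on or after it is 25 September 2066 (5 days later).
From 25 September 2066 to 13 January 2067: 5 + 31 + 30 + 31 + 13 = 110 days (rest of September, October, November, December, January).
110 ÷ 7 = 15 full weeks with remainder 5, so 15 more Saturdays after the first → 16.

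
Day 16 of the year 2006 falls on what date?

2006-01-16

16 into January → January 16.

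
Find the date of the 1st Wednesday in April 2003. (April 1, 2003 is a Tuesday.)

April 2003 begins on a Tuesday, so the first Wednesday is April 2 (1 day later).

2 April 2003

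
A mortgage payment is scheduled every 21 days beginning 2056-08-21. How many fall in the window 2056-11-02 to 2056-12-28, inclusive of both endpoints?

3

Occurrences land 21·i days after 2056-08-21 for i = 0, 1, 2, …
2056-11-02 is 73 days after the start; 73 ÷ 21 = 3 remainder 10; since the remainder is 10, round up to i = 4. First occurrence in the window: #5 on 2056-11-13 (4×21 = 84 days in).
2056-12-28 is 129 days after the start; 129 ÷ 21 = 6 remainder 3. Last occurrence in the window: #7 on 2056-12-25.
Occurrences #5 through #7: 3 in total.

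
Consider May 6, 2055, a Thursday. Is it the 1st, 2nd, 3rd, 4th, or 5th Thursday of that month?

1st

Day 6 falls in week ⌈6/7⌉ of the month.
Days 1–7 hold the 1st Thursday, 8–14 the 2nd, 15–21 the 3rd, 22–28 the 4th, 29–31 the 5th.
6 is in the range for the 1st.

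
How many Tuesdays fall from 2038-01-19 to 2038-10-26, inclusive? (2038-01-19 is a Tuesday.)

41

2038-01-19 is a Tuesday; the first Tuesday on or after it is 2038-01-19.
From 2038-01-19 to 2038-10-26: 12 + 28 + 31 + 30 + 31 + 30 + 31 + 31 + 30 + 26 = 280 days (rest of January, February, March, April, May, June, July, August, September, October).
280 ÷ 7 = 40 full weeks with remainder 0, so 40 more Tuesdays after the first → 41.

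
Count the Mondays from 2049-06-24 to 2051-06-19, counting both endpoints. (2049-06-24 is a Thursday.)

2049-06-24 is a Thursday; the first Monday on or after it is 2049-06-28 (4 days later).
From 2049-06-28 to 2051-06-19: 186 + 365 + 170 = 721 days (rest of 2049, 2050, to 2051-06-19 in 2051).
721 ÷ 7 = 103 full weeks with remainder 0, so 103 more Mondays after the first → 104.

104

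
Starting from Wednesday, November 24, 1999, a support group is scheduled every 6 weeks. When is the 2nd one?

The 2nd occurrence is 1 interval after the first: 1 × 42 = 42 days after November 24, 1999.
November has 30 days — 6 days to the end of November leaves 36.
December has 31 days (5 left).
5 days into January → January 5, 2000.

January 5, 2000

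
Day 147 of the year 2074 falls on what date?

May 27, 2074

Jan has 31 days (147 − 31 = 116 remain).
Feb has 28 days (116 − 28 = 88 remain).
Mar has 31 days (88 − 31 = 57 remain).
Apr has 30 days (57 − 30 = 27 remain).
27 into May → May 27.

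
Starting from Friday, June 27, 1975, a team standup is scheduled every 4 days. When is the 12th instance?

The 12th occurrence is 11 intervals after the first: 11 × 4 = 44 days after June 27, 1975.
June has 30 days — 3 days to the end of June leaves 41.
July has 31 days (10 left).
10 days into August → August 10, 1975.

August 10, 1975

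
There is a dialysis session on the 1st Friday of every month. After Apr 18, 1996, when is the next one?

May 3, 1996

Apr 1996 starts on a Monday, so its 1st Friday is Apr 5, 1996 (4 days in).
That is not after Apr 18, 1996, so look at May 1996.
May 1996 starts on a Wednesday, so its 1st Friday is May 3, 1996 (2 days in).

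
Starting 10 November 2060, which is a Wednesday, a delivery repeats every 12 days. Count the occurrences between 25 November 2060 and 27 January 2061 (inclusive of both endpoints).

5

Occurrences land 12·i days after 10 November 2060 for i = 0, 1, 2, …
25 November 2060 is 15 days after the start; 15 ÷ 12 = 1 remainder 3; since the remainder is 3, round up to i = 2. First occurrence in the window: #3 on 4 December 2060 (2×12 = 24 days in).
27 January 2061 is 78 days after the start; 78 ÷ 12 = 6 remainder 6. Last occurrence in the window: #7 on 21 January 2061.
Occurrences #3 through #7: 5 in total.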